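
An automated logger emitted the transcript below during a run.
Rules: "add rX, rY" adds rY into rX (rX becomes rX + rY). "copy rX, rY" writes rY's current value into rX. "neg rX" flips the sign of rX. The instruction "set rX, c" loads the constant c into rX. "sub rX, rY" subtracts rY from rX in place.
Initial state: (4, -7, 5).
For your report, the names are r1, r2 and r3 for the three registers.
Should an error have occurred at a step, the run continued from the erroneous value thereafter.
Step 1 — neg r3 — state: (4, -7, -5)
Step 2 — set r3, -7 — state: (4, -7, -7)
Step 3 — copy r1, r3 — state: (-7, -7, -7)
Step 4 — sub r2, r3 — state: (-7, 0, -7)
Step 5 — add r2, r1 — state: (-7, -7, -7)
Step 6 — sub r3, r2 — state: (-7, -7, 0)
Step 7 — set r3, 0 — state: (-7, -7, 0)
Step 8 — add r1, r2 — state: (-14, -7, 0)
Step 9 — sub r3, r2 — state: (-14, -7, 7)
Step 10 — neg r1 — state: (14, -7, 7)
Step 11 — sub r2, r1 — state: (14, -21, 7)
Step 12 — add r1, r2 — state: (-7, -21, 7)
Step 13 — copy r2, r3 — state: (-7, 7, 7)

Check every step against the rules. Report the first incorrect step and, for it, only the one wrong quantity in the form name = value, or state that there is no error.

Recomputing the run from the initial state:
step 1: r1 = 4, r2 = -7, r3 = -5
step 2: r1 = 4, r2 = -7, r3 = -7
step 3: r1 = -7, r2 = -7, r3 = -7
step 4: r1 = -7, r2 = 0, r3 = -7
step 5: r1 = -7, r2 = -7, r3 = -7
step 6: r1 = -7, r2 = -7, r3 = 0
step 7: r1 = -7, r2 = -7, r3 = 0
step 8: r1 = -14, r2 = -7, r3 = 0
step 9: r1 = -14, r2 = -7, r3 = 7
step 10: r1 = 14, r2 = -7, r3 = 7
step 11: r1 = 14, r2 = -21, r3 = 7
step 12: r1 = -7, r2 = -21, r3 = 7
step 13: r1 = -7, r2 = 7, r3 = 7
This matches the transcript at every step.

no error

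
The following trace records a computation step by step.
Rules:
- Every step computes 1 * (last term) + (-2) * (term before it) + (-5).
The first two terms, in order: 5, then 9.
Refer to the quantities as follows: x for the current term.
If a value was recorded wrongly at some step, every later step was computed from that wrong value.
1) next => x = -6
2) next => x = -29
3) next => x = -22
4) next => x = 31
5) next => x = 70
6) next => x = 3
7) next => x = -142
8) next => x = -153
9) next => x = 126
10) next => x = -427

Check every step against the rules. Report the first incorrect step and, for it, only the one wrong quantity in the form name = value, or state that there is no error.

Step 1: x = 1*(9) + (-2)*(5) + (-5) = -6 — exactly as logged.
Step 2: x = 1*(-6) + (-2)*(9) + (-5) = -29 — no discrepancy.
Step 3: x = 1*(-29) + (-2)*(-6) + (-5) = -22 — agrees with the trace.
Step 4: x = 1*(-22) + (-2)*(-29) + (-5) = 31 — confirmed correct.
Step 5: x = 1*(31) + (-2)*(-22) + (-5) = 70 — exactly as logged.
Step 6: x = 1*(70) + (-2)*(31) + (-5) = 3 — consistent with the trace.
Step 7: x = 1*(3) + (-2)*(70) + (-5) = -142 — verified.
Step 8: x = 1*(-142) + (-2)*(3) + (-5) = -153 — agrees with the trace.
Step 9: x = 1*(-153) + (-2)*(-142) + (-5) = 126 — exactly as logged.
Step 10: x = 1*(126) + (-2)*(-153) + (-5) = 427 — the recorded entry deviates here.
The audit stops at step 10: the recorded entry is wrong and should be x = 427.

step 10, x = 427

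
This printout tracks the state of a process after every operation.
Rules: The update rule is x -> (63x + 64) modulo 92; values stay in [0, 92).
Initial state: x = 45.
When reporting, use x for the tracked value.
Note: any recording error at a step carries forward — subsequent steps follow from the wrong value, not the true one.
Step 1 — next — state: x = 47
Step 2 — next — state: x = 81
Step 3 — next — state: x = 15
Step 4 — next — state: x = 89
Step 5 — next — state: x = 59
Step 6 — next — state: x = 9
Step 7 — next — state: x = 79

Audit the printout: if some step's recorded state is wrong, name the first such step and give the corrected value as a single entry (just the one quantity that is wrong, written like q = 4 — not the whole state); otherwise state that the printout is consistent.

no error

1. x = (63*45 + 64) mod 92 = 47 (confirmed correct)
2. x = (63*47 + 64) mod 92 = 81 (agrees with the printout)
3. x = (63*81 + 64) mod 92 = 15 (verified)
4. x = (63*15 + 64) mod 92 = 89 (confirmed correct)
5. x = (63*89 + 64) mod 92 = 59 (exactly as logged)
6. x = (63*59 + 64) mod 92 = 9 (agrees with the printout)
7. x = (63*9 + 64) mod 92 = 79 (same as recorded)
No step deviates from the rules.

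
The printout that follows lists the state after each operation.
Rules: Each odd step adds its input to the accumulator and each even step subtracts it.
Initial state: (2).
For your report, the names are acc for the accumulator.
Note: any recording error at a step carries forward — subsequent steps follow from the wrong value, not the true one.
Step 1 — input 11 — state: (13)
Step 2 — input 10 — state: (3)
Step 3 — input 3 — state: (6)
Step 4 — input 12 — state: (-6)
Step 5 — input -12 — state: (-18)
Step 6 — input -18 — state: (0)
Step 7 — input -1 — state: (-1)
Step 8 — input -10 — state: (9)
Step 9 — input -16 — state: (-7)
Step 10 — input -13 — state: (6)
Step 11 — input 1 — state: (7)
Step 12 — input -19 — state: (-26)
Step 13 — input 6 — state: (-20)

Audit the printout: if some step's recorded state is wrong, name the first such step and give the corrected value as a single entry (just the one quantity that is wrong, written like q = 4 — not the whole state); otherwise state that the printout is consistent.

step 12, acc = 26

step 1: acc = 2 + 11 = 13 -> matches
step 2: acc = 13 - 10 = 3 -> no discrepancy
step 3: acc = 3 + 3 = 6 -> no discrepancy
step 4: acc = 6 - 12 = -6 -> in agreement
step 5: acc = -6 + -12 = -18 -> agrees with the printout
step 6: acc = -18 - -18 = 0 -> consistent with the printout
step 7: acc = 0 + -1 = -1 -> matches
step 8: acc = -1 - -10 = 9 -> agrees with the printout
step 9: acc = 9 + -16 = -7 -> no discrepancy
step 10: acc = -7 - -13 = 6 -> checks out
step 11: acc = 6 + 1 = 7 -> matches
step 12: acc = 7 - -19 = 26 -> first mismatch against the printout
First deviation found at step 12; the corrected entry is acc = 26.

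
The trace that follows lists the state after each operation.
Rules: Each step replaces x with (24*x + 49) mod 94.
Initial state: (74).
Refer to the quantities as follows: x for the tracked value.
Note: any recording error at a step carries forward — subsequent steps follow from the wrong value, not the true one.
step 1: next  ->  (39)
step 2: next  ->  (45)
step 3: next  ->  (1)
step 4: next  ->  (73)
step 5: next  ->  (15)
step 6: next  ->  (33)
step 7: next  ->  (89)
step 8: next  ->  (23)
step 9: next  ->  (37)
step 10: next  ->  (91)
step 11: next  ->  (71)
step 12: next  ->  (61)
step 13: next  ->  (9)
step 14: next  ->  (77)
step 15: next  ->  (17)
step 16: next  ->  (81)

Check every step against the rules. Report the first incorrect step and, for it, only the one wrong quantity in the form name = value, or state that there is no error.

no error

Recomputing the run from the initial state:
step 1: x = 39
step 2: x = 45
step 3: x = 1
step 4: x = 73
step 5: x = 15
step 6: x = 33
step 7: x = 89
step 8: x = 23
step 9: x = 37
step 10: x = 91
step 11: x = 71
step 12: x = 61
step 13: x = 9
step 14: x = 77
step 15: x = 17
step 16: x = 81
This matches the trace at every step.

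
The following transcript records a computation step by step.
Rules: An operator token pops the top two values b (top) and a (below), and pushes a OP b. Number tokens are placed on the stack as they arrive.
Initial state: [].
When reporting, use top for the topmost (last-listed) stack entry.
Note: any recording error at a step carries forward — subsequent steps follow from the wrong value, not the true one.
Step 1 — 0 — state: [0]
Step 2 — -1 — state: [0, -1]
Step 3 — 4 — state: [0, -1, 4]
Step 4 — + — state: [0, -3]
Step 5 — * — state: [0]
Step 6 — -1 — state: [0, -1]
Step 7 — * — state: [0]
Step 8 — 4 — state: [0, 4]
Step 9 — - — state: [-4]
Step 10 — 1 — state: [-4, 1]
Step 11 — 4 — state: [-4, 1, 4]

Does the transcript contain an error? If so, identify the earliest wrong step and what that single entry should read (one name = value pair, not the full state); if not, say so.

step 4, top = 3

Recomputing the run from the initial state:
step 1: [0]
step 2: [0, -1]
step 3: [0, -1, 4]
step 4: [0, 3]
step 5: [0]
step 6: [0, -1]
step 7: [0]
step 8: [0, 4]
step 9: [-4]
step 10: [-4, 1]
step 11: [-4, 1, 4]
The first disagreement with the transcript is at step 4, where the value should be top = 3.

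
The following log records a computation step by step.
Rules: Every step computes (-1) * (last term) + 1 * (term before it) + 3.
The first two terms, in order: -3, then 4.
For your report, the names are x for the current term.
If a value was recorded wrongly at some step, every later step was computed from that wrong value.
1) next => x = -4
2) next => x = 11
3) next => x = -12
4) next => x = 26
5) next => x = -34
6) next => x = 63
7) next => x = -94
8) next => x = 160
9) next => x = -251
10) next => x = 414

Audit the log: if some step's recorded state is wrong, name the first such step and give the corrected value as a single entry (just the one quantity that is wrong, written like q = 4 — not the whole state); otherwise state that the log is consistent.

Step 1: x = -1*(4) + (1)*(-3) + (3) = -4 — agrees with the log.
Step 2: x = -1*(-4) + (1)*(4) + (3) = 11 — agrees with the log.
Step 3: x = -1*(11) + (1)*(-4) + (3) = -12 — agrees with the log.
Step 4: x = -1*(-12) + (1)*(11) + (3) = 26 — exactly as logged.
Step 5: x = -1*(26) + (1)*(-12) + (3) = -35 — a discrepancy with the log.
First incorrect step: 5; the correct value is x = -35.

step 5, x = -35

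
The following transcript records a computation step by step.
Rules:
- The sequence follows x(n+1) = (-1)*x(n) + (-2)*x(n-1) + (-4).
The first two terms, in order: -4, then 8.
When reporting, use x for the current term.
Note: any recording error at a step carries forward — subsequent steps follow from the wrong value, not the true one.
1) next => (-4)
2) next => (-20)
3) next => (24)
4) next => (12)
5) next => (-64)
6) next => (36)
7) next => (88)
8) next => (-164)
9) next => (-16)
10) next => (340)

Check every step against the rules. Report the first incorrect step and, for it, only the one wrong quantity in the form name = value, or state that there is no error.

Step 1: x = -1*(8) + (-2)*(-4) + (-4) = -4 — agrees with the transcript.
Step 2: x = -1*(-4) + (-2)*(8) + (-4) = -16 — the entry is off here.
Step 2 is the first one off; corrected, x = -16.

step 2, x = -16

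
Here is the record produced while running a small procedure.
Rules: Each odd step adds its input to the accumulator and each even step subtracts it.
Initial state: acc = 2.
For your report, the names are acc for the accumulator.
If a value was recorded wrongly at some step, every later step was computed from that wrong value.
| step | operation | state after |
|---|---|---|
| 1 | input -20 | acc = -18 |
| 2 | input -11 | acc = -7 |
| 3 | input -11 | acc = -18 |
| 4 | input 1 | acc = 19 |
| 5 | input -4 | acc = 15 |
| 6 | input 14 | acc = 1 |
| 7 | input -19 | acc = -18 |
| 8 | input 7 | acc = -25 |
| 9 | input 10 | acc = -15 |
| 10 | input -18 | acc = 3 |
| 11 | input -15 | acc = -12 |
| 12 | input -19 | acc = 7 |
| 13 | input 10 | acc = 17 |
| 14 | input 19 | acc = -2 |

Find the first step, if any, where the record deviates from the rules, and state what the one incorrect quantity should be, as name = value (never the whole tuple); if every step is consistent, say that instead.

Recomputing the run from the initial state:
step 1: acc = -18
step 2: acc = -7
step 3: acc = -18
step 4: acc = -19
step 5: acc = -23
step 6: acc = -37
step 7: acc = -56
step 8: acc = -63
step 9: acc = -53
step 10: acc = -35
step 11: acc = -50
step 12: acc = -31
step 13: acc = -21
step 14: acc = -40
The first disagreement with the record is at step 4, where the value should be acc = -19.

step 4, acc = -19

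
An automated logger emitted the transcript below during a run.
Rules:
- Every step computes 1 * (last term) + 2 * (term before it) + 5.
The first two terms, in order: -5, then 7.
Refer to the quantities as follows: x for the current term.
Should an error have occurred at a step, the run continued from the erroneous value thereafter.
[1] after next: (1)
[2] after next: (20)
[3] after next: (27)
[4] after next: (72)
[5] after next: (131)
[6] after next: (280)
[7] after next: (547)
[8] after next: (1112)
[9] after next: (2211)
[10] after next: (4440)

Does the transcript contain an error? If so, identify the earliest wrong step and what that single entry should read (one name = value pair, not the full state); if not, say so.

step 1, x = 2

1. x = 1*(7) + (2)*(-5) + (5) = 2 (the entry is off here)
So the first discrepancy is step 1, where the right value is x = 2.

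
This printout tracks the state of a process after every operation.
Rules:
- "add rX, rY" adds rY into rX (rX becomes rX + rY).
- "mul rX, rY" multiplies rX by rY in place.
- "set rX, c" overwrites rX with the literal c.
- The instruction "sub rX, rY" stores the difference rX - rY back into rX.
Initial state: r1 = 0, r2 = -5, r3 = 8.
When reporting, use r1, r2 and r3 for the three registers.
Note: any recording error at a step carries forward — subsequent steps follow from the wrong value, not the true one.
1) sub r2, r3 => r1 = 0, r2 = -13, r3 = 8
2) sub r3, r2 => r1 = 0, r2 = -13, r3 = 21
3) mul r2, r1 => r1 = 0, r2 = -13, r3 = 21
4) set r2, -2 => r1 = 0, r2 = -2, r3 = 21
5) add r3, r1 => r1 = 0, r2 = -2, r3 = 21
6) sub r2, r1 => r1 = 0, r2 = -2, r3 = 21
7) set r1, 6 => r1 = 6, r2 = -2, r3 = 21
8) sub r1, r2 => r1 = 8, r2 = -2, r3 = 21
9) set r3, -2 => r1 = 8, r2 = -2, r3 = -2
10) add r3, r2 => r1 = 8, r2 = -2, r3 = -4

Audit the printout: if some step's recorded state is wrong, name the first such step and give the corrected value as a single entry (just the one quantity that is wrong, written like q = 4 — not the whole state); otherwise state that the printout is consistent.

step 3, r2 = 0

Recomputing the run from the initial state:
step 1: r1 = 0, r2 = -13, r3 = 8
step 2: r1 = 0, r2 = -13, r3 = 21
step 3: r1 = 0, r2 = 0, r3 = 21
step 4: r1 = 0, r2 = -2, r3 = 21
step 5: r1 = 0, r2 = -2, r3 = 21
step 6: r1 = 0, r2 = -2, r3 = 21
step 7: r1 = 6, r2 = -2, r3 = 21
step 8: r1 = 8, r2 = -2, r3 = 21
step 9: r1 = 8, r2 = -2, r3 = -2
step 10: r1 = 8, r2 = -2, r3 = -4
The first disagreement with the printout is at step 3, where the value should be r2 = 0.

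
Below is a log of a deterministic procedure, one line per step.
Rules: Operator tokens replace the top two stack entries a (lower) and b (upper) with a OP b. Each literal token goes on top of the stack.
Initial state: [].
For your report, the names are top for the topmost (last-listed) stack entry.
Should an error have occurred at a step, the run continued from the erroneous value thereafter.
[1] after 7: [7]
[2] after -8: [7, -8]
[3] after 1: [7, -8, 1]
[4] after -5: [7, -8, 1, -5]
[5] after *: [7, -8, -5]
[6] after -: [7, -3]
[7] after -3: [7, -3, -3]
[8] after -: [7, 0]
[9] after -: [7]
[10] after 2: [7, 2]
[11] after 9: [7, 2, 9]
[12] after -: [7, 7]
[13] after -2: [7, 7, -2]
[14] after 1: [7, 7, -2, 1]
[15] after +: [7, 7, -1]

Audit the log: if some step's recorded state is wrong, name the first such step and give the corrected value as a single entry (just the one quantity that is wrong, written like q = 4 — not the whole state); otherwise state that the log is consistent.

Step 1: push 7: top = 7 — consistent with the log.
Step 2: push -8: top = -8 — matches.
Step 3: push 1: top = 1 — exactly as logged.
Step 4: push -5: top = -5 — confirmed correct.
Step 5: 1 * -5 = -5 — matches.
Step 6: -8 - -5 = -3 — verified.
Step 7: push -3: top = -3 — matches.
Step 8: -3 - -3 = 0 — matches.
Step 9: 7 - 0 = 7 — in agreement.
Step 10: push 2: top = 2 — agrees with the log.
Step 11: push 9: top = 9 — matches.
Step 12: 2 - 9 = -7 — not what was recorded.
Conclusion: step 12 carries the first error; the entry should be top = -7.

step 12, top = -7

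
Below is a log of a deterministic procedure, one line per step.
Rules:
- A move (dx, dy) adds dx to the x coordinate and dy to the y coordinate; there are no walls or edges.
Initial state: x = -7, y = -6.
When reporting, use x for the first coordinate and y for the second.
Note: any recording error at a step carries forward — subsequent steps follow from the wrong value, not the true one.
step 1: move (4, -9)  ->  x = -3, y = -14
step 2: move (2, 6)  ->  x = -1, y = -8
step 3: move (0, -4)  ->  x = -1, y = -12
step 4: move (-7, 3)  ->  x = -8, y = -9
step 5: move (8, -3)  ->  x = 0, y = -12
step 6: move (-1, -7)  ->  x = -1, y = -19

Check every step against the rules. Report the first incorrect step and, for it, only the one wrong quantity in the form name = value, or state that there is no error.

step 1: x = -7 + (4) = -3, y = -6 + (-9) = -15 -> a discrepancy with the log
That makes step 1 the first incorrect line — y = -15 is what it should show.

step 1, y = -15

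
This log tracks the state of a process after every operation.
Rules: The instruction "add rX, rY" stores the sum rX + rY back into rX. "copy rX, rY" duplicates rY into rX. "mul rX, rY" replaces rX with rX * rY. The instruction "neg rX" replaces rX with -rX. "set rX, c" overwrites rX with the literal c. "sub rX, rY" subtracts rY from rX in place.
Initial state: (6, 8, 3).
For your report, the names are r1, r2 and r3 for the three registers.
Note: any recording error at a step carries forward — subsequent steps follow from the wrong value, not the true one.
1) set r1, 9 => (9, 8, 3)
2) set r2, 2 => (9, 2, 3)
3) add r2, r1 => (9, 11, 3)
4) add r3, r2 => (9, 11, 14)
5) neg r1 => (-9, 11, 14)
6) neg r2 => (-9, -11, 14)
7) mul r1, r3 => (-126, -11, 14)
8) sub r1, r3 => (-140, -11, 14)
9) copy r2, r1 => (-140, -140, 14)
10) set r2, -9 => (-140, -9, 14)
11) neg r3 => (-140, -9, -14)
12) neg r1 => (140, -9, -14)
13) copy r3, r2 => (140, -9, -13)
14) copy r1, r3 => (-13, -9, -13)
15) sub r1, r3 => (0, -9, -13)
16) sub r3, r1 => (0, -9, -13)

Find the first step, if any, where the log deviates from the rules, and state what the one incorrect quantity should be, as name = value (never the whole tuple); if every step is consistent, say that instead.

step 13, r3 = -9

Step 1: r1 = 9 — consistent with the log.
Step 2: r2 = 2 — verified.
Step 3: r2 = 2 + 9 = 11 — checks out.
Step 4: r3 = 3 + 11 = 14 — consistent with the log.
Step 5: r1 = -(9) = -9 — agrees with the log.
Step 6: r2 = -(11) = -11 — verified.
Step 7: r1 = -9 * 14 = -126 — consistent with the log.
Step 8: r1 = -126 - 14 = -140 — checks out.
Step 9: r2 = -140 — consistent with the log.
Step 10: r2 = -9 — checks out.
Step 11: r3 = -(14) = -14 — in agreement.
Step 12: r1 = -(-140) = 140 — verified.
Step 13: r3 = -9 — this is not what the log shows.
First incorrect step: 13; the correct value is r3 = -9.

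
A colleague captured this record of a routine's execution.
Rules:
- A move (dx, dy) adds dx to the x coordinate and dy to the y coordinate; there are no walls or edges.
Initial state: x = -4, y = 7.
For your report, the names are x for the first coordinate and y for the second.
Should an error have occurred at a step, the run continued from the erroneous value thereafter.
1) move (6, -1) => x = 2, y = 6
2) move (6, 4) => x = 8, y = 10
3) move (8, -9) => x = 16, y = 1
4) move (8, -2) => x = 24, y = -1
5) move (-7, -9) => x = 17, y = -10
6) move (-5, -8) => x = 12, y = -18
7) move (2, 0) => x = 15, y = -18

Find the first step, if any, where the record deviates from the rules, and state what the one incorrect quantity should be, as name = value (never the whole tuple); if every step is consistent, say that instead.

Step 1: x = -4 + (6) = 2, y = 7 + (-1) = 6 — same as recorded.
Step 2: x = 2 + (6) = 8, y = 6 + (4) = 10 — in agreement.
Step 3: x = 8 + (8) = 16, y = 10 + (-9) = 1 — no discrepancy.
Step 4: x = 16 + (8) = 24, y = 1 + (-2) = -1 — in agreement.
Step 5: x = 24 + (-7) = 17, y = -1 + (-9) = -10 — exactly as logged.
Step 6: x = 17 + (-5) = 12, y = -10 + (-8) = -18 — consistent with the record.
Step 7: x = 12 + (2) = 14, y = -18 + (0) = -18 — the recorded entry deviates here.
Step 7 is the first one off; corrected, x = 14.

step 7, x = 14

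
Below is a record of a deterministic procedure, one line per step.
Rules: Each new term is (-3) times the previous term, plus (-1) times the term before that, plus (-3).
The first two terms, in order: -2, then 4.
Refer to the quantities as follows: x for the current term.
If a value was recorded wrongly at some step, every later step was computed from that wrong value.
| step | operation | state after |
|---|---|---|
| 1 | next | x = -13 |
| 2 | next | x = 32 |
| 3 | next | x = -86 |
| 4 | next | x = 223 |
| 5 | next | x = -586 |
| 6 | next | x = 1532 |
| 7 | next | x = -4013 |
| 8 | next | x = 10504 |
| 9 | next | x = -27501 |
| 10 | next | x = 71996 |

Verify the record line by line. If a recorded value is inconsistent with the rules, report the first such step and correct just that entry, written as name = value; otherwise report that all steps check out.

step 9, x = -27502

Recomputing the run from the initial state:
step 1: x = -13
step 2: x = 32
step 3: x = -86
step 4: x = 223
step 5: x = -586
step 6: x = 1532
step 7: x = -4013
step 8: x = 10504
step 9: x = -27502
step 10: x = 71999
The first disagreement with the record is at step 9, where the value should be x = -27502.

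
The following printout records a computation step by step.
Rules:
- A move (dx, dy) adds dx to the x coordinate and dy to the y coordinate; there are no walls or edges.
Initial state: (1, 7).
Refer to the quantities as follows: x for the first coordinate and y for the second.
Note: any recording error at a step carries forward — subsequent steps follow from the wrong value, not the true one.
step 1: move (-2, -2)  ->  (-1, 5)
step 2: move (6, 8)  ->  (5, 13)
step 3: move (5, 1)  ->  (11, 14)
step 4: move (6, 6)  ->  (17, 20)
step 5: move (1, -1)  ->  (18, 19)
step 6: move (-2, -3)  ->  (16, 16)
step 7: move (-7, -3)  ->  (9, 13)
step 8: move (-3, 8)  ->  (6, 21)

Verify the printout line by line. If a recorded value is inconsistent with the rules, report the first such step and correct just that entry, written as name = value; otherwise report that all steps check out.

step 3, x = 10

Recomputing the run from the initial state:
step 1: x = -1, y = 5
step 2: x = 5, y = 13
step 3: x = 10, y = 14
step 4: x = 16, y = 20
step 5: x = 17, y = 19
step 6: x = 15, y = 16
step 7: x = 8, y = 13
step 8: x = 5, y = 21
The first disagreement with the printout is at step 3, where the value should be x = 10.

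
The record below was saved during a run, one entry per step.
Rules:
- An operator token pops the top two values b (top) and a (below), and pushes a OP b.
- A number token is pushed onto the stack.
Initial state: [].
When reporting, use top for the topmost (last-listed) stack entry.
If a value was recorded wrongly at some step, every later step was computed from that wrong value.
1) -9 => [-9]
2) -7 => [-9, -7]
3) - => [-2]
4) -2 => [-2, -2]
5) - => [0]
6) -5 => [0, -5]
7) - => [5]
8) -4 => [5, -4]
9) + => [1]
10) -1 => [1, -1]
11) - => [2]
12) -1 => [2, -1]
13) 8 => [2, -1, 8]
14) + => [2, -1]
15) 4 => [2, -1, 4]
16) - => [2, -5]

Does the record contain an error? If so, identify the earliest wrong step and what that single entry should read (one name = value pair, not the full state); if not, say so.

Recomputing the run from the initial state:
step 1: [-9]
step 2: [-9, -7]
step 3: [-2]
step 4: [-2, -2]
step 5: [0]
step 6: [0, -5]
step 7: [5]
step 8: [5, -4]
step 9: [1]
step 10: [1, -1]
step 11: [2]
step 12: [2, -1]
step 13: [2, -1, 8]
step 14: [2, 7]
step 15: [2, 7, 4]
step 16: [2, 3]
The first disagreement with the record is at step 14, where the value should be top = 7.

step 14, top = 7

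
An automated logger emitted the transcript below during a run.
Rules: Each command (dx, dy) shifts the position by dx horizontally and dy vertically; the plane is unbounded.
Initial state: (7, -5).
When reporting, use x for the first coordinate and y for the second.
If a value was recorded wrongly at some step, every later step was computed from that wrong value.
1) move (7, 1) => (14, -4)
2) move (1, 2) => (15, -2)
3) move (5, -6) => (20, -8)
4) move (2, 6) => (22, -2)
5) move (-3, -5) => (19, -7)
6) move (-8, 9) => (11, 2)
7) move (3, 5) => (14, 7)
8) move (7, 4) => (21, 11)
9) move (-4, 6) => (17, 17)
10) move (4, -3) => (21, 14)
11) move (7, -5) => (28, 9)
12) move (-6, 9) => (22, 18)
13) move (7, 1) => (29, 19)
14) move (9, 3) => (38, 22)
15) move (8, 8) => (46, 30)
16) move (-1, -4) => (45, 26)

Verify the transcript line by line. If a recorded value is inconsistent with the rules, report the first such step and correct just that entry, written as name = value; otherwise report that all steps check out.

Recomputing the run from the initial state:
step 1: x = 14, y = -4
step 2: x = 15, y = -2
step 3: x = 20, y = -8
step 4: x = 22, y = -2
step 5: x = 19, y = -7
step 6: x = 11, y = 2
step 7: x = 14, y = 7
step 8: x = 21, y = 11
step 9: x = 17, y = 17
step 10: x = 21, y = 14
step 11: x = 28, y = 9
step 12: x = 22, y = 18
step 13: x = 29, y = 19
step 14: x = 38, y = 22
step 15: x = 46, y = 30
step 16: x = 45, y = 26
This matches the transcript at every step.

no error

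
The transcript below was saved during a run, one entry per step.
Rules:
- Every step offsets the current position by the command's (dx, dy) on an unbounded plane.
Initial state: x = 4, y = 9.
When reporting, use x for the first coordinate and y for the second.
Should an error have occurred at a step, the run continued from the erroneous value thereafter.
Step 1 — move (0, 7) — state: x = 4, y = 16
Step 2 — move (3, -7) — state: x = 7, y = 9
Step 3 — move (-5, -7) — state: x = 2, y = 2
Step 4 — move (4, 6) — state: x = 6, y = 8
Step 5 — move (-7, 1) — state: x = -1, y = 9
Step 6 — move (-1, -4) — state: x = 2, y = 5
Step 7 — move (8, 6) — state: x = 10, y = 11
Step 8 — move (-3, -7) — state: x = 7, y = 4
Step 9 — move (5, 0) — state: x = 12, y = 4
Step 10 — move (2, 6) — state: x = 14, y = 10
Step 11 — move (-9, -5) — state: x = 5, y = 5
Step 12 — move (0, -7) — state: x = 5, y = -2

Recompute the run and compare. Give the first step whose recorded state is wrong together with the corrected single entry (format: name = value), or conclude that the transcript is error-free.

step 6, x = -2

1. x = 4 + (0) = 4, y = 9 + (7) = 16 (exactly as logged)
2. x = 4 + (3) = 7, y = 16 + (-7) = 9 (matches)
3. x = 7 + (-5) = 2, y = 9 + (-7) = 2 (checks out)
4. x = 2 + (4) = 6, y = 2 + (6) = 8 (agrees with the transcript)
5. x = 6 + (-7) = -1, y = 8 + (1) = 9 (consistent with the transcript)
6. x = -1 + (-1) = -2, y = 9 + (-4) = 5 (first mismatch against the transcript)
First deviation found at step 6; the corrected entry is x = -2.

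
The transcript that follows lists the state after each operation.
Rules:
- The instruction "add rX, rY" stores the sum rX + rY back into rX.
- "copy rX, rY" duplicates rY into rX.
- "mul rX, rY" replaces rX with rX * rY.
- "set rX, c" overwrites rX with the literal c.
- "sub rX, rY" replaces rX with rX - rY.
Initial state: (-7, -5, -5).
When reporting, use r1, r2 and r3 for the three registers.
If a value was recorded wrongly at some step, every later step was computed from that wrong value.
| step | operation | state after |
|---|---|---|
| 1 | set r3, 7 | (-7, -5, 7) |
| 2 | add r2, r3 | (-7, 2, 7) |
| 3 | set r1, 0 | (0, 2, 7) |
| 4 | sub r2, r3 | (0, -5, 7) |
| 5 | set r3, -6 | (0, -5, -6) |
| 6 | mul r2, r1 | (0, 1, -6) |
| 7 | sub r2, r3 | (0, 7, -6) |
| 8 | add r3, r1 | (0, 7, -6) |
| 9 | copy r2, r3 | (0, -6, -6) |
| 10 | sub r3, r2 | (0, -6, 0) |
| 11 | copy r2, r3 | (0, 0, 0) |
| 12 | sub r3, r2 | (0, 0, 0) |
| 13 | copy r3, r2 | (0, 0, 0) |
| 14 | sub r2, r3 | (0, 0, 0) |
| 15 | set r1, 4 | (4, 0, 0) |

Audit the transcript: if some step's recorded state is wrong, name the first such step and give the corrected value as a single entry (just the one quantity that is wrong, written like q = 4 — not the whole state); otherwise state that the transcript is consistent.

step 6, r2 = 0

Recomputing the run from the initial state:
step 1: r1 = -7, r2 = -5, r3 = 7
step 2: r1 = -7, r2 = 2, r3 = 7
step 3: r1 = 0, r2 = 2, r3 = 7
step 4: r1 = 0, r2 = -5, r3 = 7
step 5: r1 = 0, r2 = -5, r3 = -6
step 6: r1 = 0, r2 = 0, r3 = -6
step 7: r1 = 0, r2 = 6, r3 = -6
step 8: r1 = 0, r2 = 6, r3 = -6
step 9: r1 = 0, r2 = -6, r3 = -6
step 10: r1 = 0, r2 = -6, r3 = 0
step 11: r1 = 0, r2 = 0, r3 = 0
step 12: r1 = 0, r2 = 0, r3 = 0
step 13: r1 = 0, r2 = 0, r3 = 0
step 14: r1 = 0, r2 = 0, r3 = 0
step 15: r1 = 4, r2 = 0, r3 = 0
The first disagreement with the transcript is at step 6, where the value should be r2 = 0.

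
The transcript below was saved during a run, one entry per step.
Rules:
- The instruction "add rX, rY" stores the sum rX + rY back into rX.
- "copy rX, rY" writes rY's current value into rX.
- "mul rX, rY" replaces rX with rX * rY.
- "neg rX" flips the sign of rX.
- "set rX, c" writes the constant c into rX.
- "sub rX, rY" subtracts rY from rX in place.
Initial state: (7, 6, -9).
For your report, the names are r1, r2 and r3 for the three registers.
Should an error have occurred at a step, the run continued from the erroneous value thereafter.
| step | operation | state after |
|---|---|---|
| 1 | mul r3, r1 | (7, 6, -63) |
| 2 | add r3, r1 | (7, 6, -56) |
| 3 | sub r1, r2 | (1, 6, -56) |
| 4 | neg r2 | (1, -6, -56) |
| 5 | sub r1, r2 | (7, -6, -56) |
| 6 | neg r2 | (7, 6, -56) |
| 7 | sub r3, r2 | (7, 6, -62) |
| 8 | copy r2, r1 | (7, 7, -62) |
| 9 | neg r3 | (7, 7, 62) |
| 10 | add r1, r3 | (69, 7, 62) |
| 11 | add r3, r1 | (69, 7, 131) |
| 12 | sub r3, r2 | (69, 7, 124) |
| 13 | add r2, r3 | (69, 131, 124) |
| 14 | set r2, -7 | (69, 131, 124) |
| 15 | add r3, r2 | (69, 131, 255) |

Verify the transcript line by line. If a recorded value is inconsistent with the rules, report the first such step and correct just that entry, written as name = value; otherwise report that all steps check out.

step 14, r2 = -7

Step 1: r3 = -9 * 7 = -63 — confirmed correct.
Step 2: r3 = -63 + 7 = -56 — verified.
Step 3: r1 = 7 - 6 = 1 — verified.
Step 4: r2 = -(6) = -6 — agrees with the transcript.
Step 5: r1 = 1 - -6 = 7 — verified.
Step 6: r2 = -(-6) = 6 — verified.
Step 7: r3 = -56 - 6 = -62 — matches.
Step 8: r2 = 7 — verified.
Step 9: r3 = -(-62) = 62 — matches.
Step 10: r1 = 7 + 62 = 69 — consistent with the transcript.
Step 11: r3 = 62 + 69 = 131 — checks out.
Step 12: r3 = 131 - 7 = 124 — same as recorded.
Step 13: r2 = 7 + 124 = 131 — exactly as logged.
Step 14: r2 = -7 — the entry is off here.
The audit stops at step 14: the recorded entry is wrong and should be r2 = -7.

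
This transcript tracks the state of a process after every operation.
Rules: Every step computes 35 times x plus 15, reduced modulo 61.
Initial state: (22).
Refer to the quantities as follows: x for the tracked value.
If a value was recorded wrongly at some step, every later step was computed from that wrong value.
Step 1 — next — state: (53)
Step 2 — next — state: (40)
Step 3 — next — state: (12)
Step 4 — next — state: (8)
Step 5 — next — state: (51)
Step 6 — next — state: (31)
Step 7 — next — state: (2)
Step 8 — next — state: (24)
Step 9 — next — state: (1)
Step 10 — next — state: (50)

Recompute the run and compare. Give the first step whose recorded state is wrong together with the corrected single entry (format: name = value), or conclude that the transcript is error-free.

Recomputing the run from the initial state:
step 1: x = 53
step 2: x = 40
step 3: x = 12
step 4: x = 8
step 5: x = 51
step 6: x = 31
step 7: x = 2
step 8: x = 24
step 9: x = 1
step 10: x = 50
This matches the transcript at every step.

no error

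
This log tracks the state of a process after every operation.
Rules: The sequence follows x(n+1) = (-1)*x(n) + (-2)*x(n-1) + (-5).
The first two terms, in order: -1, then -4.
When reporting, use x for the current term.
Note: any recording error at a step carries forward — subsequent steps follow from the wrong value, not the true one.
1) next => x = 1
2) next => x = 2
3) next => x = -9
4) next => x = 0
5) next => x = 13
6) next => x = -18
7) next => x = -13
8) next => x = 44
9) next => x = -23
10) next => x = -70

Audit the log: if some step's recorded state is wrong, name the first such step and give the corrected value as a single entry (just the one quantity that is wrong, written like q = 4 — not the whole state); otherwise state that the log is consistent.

no error

step 1: x = -1*(-4) + (-2)*(-1) + (-5) = 1 -> exactly as logged
step 2: x = -1*(1) + (-2)*(-4) + (-5) = 2 -> agrees with the log
step 3: x = -1*(2) + (-2)*(1) + (-5) = -9 -> matches
step 4: x = -1*(-9) + (-2)*(2) + (-5) = 0 -> confirmed correct
step 5: x = -1*(0) + (-2)*(-9) + (-5) = 13 -> in agreement
step 6: x = -1*(13) + (-2)*(0) + (-5) = -18 -> no discrepancy
step 7: x = -1*(-18) + (-2)*(13) + (-5) = -13 -> no discrepancy
step 8: x = -1*(-13) + (-2)*(-18) + (-5) = 44 -> exactly as logged
step 9: x = -1*(44) + (-2)*(-13) + (-5) = -23 -> matches
step 10: x = -1*(-23) + (-2)*(44) + (-5) = -70 -> confirmed correct
Every step is consistent.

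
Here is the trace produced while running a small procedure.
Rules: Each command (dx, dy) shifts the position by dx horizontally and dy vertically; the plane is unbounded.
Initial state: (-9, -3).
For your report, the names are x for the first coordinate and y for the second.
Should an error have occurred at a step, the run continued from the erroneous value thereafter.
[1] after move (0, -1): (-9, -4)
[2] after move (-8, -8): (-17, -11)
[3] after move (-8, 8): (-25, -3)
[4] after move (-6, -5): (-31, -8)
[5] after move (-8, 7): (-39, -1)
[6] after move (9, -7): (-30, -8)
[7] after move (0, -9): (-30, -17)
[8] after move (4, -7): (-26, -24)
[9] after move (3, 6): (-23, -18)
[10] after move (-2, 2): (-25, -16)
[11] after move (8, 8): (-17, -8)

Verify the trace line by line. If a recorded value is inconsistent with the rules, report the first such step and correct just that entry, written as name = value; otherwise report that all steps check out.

step 2, y = -12

step 1: x = -9 + (0) = -9, y = -3 + (-1) = -4 -> checks out
step 2: x = -9 + (-8) = -17, y = -4 + (-8) = -12 -> first mismatch against the trace
The earliest wrong entry is at step 2: it should read y = -12.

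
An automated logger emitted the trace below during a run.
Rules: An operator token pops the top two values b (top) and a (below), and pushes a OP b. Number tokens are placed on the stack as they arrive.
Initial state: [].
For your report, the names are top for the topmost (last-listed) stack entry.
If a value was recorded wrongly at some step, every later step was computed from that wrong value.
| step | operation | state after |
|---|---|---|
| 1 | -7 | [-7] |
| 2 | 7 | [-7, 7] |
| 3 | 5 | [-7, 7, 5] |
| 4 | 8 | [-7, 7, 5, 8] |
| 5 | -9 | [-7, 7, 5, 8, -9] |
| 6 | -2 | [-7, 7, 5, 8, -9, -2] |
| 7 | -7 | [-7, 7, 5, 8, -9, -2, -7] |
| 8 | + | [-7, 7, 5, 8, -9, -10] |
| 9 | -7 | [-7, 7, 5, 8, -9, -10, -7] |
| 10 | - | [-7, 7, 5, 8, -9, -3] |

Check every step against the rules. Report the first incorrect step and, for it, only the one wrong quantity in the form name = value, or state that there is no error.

step 8, top = -9

step 1: push -7: top = -7 -> confirmed correct
step 2: push 7: top = 7 -> same as recorded
step 3: push 5: top = 5 -> checks out
step 4: push 8: top = 8 -> no discrepancy
step 5: push -9: top = -9 -> checks out
step 6: push -2: top = -2 -> verified
step 7: push -7: top = -7 -> in agreement
step 8: -2 + -7 = -9 -> the trace disagrees here
So the first discrepancy is step 8, where the right value is top = -9.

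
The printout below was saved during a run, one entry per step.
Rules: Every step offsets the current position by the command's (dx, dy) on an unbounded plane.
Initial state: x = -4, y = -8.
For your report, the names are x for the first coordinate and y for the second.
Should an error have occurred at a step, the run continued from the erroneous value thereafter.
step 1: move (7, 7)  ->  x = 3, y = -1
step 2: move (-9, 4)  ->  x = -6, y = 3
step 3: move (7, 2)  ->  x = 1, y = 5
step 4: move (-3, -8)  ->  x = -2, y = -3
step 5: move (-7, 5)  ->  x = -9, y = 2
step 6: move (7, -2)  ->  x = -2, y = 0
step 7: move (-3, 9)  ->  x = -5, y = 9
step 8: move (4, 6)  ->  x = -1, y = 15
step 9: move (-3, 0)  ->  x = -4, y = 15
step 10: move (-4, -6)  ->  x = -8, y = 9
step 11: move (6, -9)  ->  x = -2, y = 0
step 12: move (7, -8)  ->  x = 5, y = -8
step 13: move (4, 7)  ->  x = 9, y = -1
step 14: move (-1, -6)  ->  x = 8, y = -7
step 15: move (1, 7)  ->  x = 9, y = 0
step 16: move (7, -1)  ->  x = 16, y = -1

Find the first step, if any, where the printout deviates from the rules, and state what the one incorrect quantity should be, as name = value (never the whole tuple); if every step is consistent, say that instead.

no error

Recomputing the run from the initial state:
step 1: x = 3, y = -1
step 2: x = -6, y = 3
step 3: x = 1, y = 5
step 4: x = -2, y = -3
step 5: x = -9, y = 2
step 6: x = -2, y = 0
step 7: x = -5, y = 9
step 8: x = -1, y = 15
step 9: x = -4, y = 15
step 10: x = -8, y = 9
step 11: x = -2, y = 0
step 12: x = 5, y = -8
step 13: x = 9, y = -1
step 14: x = 8, y = -7
step 15: x = 9, y = 0
step 16: x = 16, y = -1
This matches the printout at every step.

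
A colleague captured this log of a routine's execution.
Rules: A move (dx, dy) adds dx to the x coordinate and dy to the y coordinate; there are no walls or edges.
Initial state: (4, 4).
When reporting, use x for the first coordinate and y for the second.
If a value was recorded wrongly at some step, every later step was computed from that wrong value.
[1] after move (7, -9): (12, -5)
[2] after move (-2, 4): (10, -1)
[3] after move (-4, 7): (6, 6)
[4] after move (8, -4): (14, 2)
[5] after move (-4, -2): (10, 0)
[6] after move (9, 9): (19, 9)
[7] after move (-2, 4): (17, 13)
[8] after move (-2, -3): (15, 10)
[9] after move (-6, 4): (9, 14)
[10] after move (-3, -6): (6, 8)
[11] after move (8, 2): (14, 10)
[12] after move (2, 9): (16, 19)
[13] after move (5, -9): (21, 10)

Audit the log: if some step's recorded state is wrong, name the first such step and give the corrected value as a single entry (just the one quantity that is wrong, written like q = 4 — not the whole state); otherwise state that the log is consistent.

step 1, x = 11

Recomputing the run from the initial state:
step 1: x = 11, y = -5
step 2: x = 9, y = -1
step 3: x = 5, y = 6
step 4: x = 13, y = 2
step 5: x = 9, y = 0
step 6: x = 18, y = 9
step 7: x = 16, y = 13
step 8: x = 14, y = 10
step 9: x = 8, y = 14
step 10: x = 5, y = 8
step 11: x = 13, y = 10
step 12: x = 15, y = 19
step 13: x = 20, y = 10
The first disagreement with the log is at step 1, where the value should be x = 11.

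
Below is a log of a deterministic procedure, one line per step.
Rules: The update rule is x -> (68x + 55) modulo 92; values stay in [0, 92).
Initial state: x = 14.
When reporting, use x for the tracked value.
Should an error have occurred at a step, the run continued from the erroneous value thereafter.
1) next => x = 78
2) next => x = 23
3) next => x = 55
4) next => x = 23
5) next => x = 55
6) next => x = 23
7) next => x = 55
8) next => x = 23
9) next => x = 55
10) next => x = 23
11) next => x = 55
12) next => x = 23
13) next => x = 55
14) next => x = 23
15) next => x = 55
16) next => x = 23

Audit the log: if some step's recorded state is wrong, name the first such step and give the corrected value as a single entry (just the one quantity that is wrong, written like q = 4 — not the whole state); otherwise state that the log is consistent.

Recomputing the run from the initial state:
step 1: x = 87
step 2: x = 83
step 3: x = 87
step 4: x = 83
step 5: x = 87
step 6: x = 83
step 7: x = 87
step 8: x = 83
step 9: x = 87
step 10: x = 83
step 11: x = 87
step 12: x = 83
step 13: x = 87
step 14: x = 83
step 15: x = 87
step 16: x = 83
The first disagreement with the log is at step 1, where the value should be x = 87.

step 1, x = 87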